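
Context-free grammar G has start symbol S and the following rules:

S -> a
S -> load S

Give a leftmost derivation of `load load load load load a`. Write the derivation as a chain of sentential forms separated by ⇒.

S ⇒ load S   [S -> load S]
load S ⇒ load load S   [S -> load S]
load load S ⇒ load load load S   [S -> load S]
load load load S ⇒ load load load load S   [S -> load S]
load load load load S ⇒ load load load load load S   [S -> load S]
load load load load load S ⇒ load load load load load a   [S -> a]

S ⇒ load S ⇒ load load S ⇒ load load load S ⇒ load load load load S ⇒ load load load load load S ⇒ load load load load load a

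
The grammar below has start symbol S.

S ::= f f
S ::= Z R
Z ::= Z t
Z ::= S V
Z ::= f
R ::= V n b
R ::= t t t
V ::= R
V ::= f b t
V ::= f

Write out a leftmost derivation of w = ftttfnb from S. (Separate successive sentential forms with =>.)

S=>ZR=>ZtR=>ZttR=>ZtttR=>ftttR=>ftttVnb=>ftttfnb

S => ZR   [S ::= Z R]
ZR => ZtR   [Z ::= Z t]
ZtR => ZttR   [Z ::= Z t]
ZttR => ZtttR   [Z ::= Z t]
ZtttR => ftttR   [Z ::= f]
ftttR => ftttVnb   [R ::= V n b]
ftttVnb => ftttfnb   [V ::= f]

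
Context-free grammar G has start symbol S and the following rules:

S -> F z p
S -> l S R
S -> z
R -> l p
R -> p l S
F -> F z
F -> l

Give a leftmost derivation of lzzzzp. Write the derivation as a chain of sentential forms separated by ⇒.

S ⇒ Fzp ⇒ Fzzp ⇒ Fzzzp ⇒ Fzzzzp ⇒ lzzzzp

S ⇒ Fzp   [S -> F z p]
Fzp ⇒ Fzzp   [F -> F z]
Fzzp ⇒ Fzzzp   [F -> F z]
Fzzzp ⇒ Fzzzzp   [F -> F z]
Fzzzzp ⇒ lzzzzp   [F -> l]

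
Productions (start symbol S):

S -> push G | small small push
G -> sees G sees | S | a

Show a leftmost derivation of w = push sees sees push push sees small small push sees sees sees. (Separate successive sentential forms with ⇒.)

S ⇒ push G ⇒ push sees G sees ⇒ push sees sees G sees sees ⇒ push sees sees S sees sees ⇒ push sees sees push G sees sees ⇒ push sees sees push S sees sees ⇒ push sees sees push push G sees sees ⇒ push sees sees push push sees G sees sees sees ⇒ push sees sees push push sees S sees sees sees ⇒ push sees sees push push sees small small push sees sees sees

S ⇒ push G   [S -> push G]
push G ⇒ push sees G sees   [G -> sees G sees]
push sees G sees ⇒ push sees sees G sees sees   [G -> sees G sees]
push sees sees G sees sees ⇒ push sees sees S sees sees   [G -> S]
push sees sees S sees sees ⇒ push sees sees push G sees sees   [S -> push G]
push sees sees push G sees sees ⇒ push sees sees push S sees sees   [G -> S]
push sees sees push S sees sees ⇒ push sees sees push push G sees sees   [S -> push G]
push sees sees push push G sees sees ⇒ push sees sees push push sees G sees sees sees   [G -> sees G sees]
push sees sees push push sees G sees sees sees ⇒ push sees sees push push sees S sees sees sees   [G -> S]
push sees sees push push sees S sees sees sees ⇒ push sees sees push push sees small small push sees sees sees   [S -> small small push]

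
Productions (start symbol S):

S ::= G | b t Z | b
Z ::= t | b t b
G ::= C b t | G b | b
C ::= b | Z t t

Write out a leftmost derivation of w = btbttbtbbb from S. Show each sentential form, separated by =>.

S=>G=>Gb=>Gbb=>Gbbb=>Cbtbbb=>Zttbtbbb=>btbttbtbbb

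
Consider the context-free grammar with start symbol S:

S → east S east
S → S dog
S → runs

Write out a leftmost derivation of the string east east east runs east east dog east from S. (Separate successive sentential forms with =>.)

S => east S east   [S → east S east]
east S east => east S dog east   [S → S dog]
east S dog east => east east S east dog east   [S → east S east]
east east S east dog east => east east east S east east dog east   [S → east S east]
east east east S east east dog east => east east east runs east east dog east   [S → runs]

S => east S east => east S dog east => east east S east dog east => east east east S east east dog east => east east east runs east east dog east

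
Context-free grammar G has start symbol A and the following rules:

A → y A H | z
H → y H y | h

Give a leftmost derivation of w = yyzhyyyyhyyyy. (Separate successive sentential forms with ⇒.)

A ⇒ yAH ⇒ yyAHH ⇒ yyzHH ⇒ yyzhH ⇒ yyzhyHy ⇒ yyzhyyHyy ⇒ yyzhyyyHyyy ⇒ yyzhyyyyHyyyy ⇒ yyzhyyyyhyyyy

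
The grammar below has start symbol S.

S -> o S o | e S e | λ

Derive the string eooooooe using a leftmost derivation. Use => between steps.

S=>eSe=>eoSoe=>eooSooe=>eoooSoooe=>eooooooe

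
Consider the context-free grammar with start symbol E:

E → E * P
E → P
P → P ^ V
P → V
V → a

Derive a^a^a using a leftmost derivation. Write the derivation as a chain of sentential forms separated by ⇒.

E ⇒ P ⇒ P^V ⇒ P^V^V ⇒ V^V^V ⇒ a^V^V ⇒ a^a^V ⇒ a^a^a

E ⇒ P   [E → P]
P ⇒ P^V   [P → P ^ V]
P^V ⇒ P^V^V   [P → P ^ V]
P^V^V ⇒ V^V^V   [P → V]
V^V^V ⇒ a^V^V   [V → a]
a^V^V ⇒ a^a^V   [V → a]
a^a^V ⇒ a^a^a   [V → a]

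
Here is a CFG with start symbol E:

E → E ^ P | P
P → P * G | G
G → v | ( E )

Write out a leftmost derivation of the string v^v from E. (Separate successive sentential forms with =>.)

E => E^P => P^P => G^P => v^P => v^G => v^v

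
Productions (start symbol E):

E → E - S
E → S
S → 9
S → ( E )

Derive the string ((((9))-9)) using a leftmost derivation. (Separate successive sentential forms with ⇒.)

E ⇒ S   [E → S]
S ⇒ (E)   [S → ( E )]
(E) ⇒ (S)   [E → S]
(S) ⇒ ((E))   [S → ( E )]
((E)) ⇒ ((E-S))   [E → E - S]
((E-S)) ⇒ ((S-S))   [E → S]
((S-S)) ⇒ (((E)-S))   [S → ( E )]
(((E)-S)) ⇒ (((S)-S))   [E → S]
(((S)-S)) ⇒ ((((E))-S))   [S → ( E )]
((((E))-S)) ⇒ ((((S))-S))   [E → S]
((((S))-S)) ⇒ ((((9))-S))   [S → 9]
((((9))-S)) ⇒ ((((9))-9))   [S → 9]

E ⇒ S ⇒ (E) ⇒ (S) ⇒ ((E)) ⇒ ((E-S)) ⇒ ((S-S)) ⇒ (((E)-S)) ⇒ (((S)-S)) ⇒ ((((E))-S)) ⇒ ((((S))-S)) ⇒ ((((9))-S)) ⇒ ((((9))-9))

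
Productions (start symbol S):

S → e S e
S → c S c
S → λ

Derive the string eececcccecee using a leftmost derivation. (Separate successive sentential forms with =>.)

S => eSe   [S → e S e]
eSe => eeSee   [S → e S e]
eeSee => eecScee   [S → c S c]
eecScee => eeceSecee   [S → e S e]
eeceSecee => eececScecee   [S → c S c]
eececScecee => eececcSccecee   [S → c S c]
eececcSccecee => eececcccecee   [S → λ]

S => eSe => eeSee => eecScee => eeceSecee => eececScecee => eececcSccecee => eececcccecee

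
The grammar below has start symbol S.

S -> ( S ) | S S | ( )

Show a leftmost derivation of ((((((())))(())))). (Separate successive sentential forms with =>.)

S => (S) => ((S)) => (((S))) => (((SS))) => ((((S)S))) => (((((S))S))) => ((((((S)))S))) => ((((((())))S))) => ((((((())))(S)))) => ((((((())))(()))))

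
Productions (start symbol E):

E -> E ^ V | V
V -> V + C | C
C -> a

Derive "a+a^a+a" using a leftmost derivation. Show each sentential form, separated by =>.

E => E^V => V^V => V+C^V => C+C^V => a+C^V => a+a^V => a+a^V+C => a+a^C+C => a+a^a+C => a+a^a+a

E => E^V   [E -> E ^ V]
E^V => V^V   [E -> V]
V^V => V+C^V   [V -> V + C]
V+C^V => C+C^V   [V -> C]
C+C^V => a+C^V   [C -> a]
a+C^V => a+a^V   [C -> a]
a+a^V => a+a^V+C   [V -> V + C]
a+a^V+C => a+a^C+C   [V -> C]
a+a^C+C => a+a^a+C   [C -> a]
a+a^a+C => a+a^a+a   [C -> a]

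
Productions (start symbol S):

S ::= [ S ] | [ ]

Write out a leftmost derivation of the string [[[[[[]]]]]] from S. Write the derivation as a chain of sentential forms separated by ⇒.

S⇒[S]⇒[[S]]⇒[[[S]]]⇒[[[[S]]]]⇒[[[[[S]]]]]⇒[[[[[[]]]]]]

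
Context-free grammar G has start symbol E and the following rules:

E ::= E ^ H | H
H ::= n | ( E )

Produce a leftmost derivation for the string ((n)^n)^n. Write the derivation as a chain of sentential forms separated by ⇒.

E ⇒ E^H ⇒ H^H ⇒ (E)^H ⇒ (E^H)^H ⇒ (H^H)^H ⇒ ((E)^H)^H ⇒ ((H)^H)^H ⇒ ((n)^H)^H ⇒ ((n)^n)^H ⇒ ((n)^n)^n

E ⇒ E^H   [E ::= E ^ H]
E^H ⇒ H^H   [E ::= H]
H^H ⇒ (E)^H   [H ::= ( E )]
(E)^H ⇒ (E^H)^H   [E ::= E ^ H]
(E^H)^H ⇒ (H^H)^H   [E ::= H]
(H^H)^H ⇒ ((E)^H)^H   [H ::= ( E )]
((E)^H)^H ⇒ ((H)^H)^H   [E ::= H]
((H)^H)^H ⇒ ((n)^H)^H   [H ::= n]
((n)^H)^H ⇒ ((n)^n)^H   [H ::= n]
((n)^n)^H ⇒ ((n)^n)^n   [H ::= n]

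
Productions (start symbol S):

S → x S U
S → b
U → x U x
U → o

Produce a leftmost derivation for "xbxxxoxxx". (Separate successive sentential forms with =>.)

S => xSU => xbU => xbxUx => xbxxUxx => xbxxxUxxx => xbxxxoxxx

S => xSU   [S → x S U]
xSU => xbU   [S → b]
xbU => xbxUx   [U → x U x]
xbxUx => xbxxUxx   [U → x U x]
xbxxUxx => xbxxxUxxx   [U → x U x]
xbxxxUxxx => xbxxxoxxx   [U → o]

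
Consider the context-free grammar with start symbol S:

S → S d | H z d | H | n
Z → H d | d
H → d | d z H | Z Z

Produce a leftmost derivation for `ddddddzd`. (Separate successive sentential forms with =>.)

S => Hzd   [S → H z d]
Hzd => ZZzd   [H → Z Z]
ZZzd => HdZzd   [Z → H d]
HdZzd => ZZdZzd   [H → Z Z]
ZZdZzd => dZdZzd   [Z → d]
dZdZzd => dHddZzd   [Z → H d]
dHddZzd => ddddZzd   [H → d]
ddddZzd => ddddHdzd   [Z → H d]
ddddHdzd => ddddddzd   [H → d]

S=>Hzd=>ZZzd=>HdZzd=>ZZdZzd=>dZdZzd=>dHddZzd=>ddddZzd=>ddddHdzd=>ddddddzd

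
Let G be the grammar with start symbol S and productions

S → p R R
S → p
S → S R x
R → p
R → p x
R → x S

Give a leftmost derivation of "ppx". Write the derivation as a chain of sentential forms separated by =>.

S => SRx   [S → S R x]
SRx => pRx   [S → p]
pRx => ppx   [R → p]

S => SRx => pRx => ppx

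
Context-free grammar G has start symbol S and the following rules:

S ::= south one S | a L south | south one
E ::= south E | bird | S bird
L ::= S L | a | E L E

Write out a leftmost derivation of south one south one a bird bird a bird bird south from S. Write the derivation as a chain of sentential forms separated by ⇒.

S ⇒ south one S   [S ::= south one S]
south one S ⇒ south one south one S   [S ::= south one S]
south one south one S ⇒ south one south one a L south   [S ::= a L south]
south one south one a L south ⇒ south one south one a E L E south   [L ::= E L E]
south one south one a E L E south ⇒ south one south one a bird L E south   [E ::= bird]
south one south one a bird L E south ⇒ south one south one a bird E L E E south   [L ::= E L E]
south one south one a bird E L E E south ⇒ south one south one a bird bird L E E south   [E ::= bird]
south one south one a bird bird L E E south ⇒ south one south one a bird bird a E E south   [L ::= a]
south one south one a bird bird a E E south ⇒ south one south one a bird bird a bird E south   [E ::= bird]
south one south one a bird bird a bird E south ⇒ south one south one a bird bird a bird bird south   [E ::= bird]

S ⇒ south one S ⇒ south one south one S ⇒ south one south one a L south ⇒ south one south one a E L E south ⇒ south one south one a bird L E south ⇒ south one south one a bird E L E E south ⇒ south one south one a bird bird L E E south ⇒ south one south one a bird bird a E E south ⇒ south one south one a bird bird a bird E south ⇒ south one south one a bird bird a bird bird south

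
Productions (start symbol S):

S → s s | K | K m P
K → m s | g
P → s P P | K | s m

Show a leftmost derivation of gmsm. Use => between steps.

S => KmP   [S → K m P]
KmP => gmP   [K → g]
gmP => gmsm   [P → s m]

S => KmP => gmP => gmsm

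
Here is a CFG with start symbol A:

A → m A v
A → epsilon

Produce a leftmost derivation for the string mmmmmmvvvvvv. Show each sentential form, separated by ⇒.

A ⇒ mAv ⇒ mmAvv ⇒ mmmAvvv ⇒ mmmmAvvvv ⇒ mmmmmAvvvvv ⇒ mmmmmmAvvvvvv ⇒ mmmmmmvvvvvv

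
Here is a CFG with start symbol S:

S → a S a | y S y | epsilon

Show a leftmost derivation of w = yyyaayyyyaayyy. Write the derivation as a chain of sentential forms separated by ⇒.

S ⇒ ySy   [S → y S y]
ySy ⇒ yySyy   [S → y S y]
yySyy ⇒ yyySyyy   [S → y S y]
yyySyyy ⇒ yyyaSayyy   [S → a S a]
yyyaSayyy ⇒ yyyaaSaayyy   [S → a S a]
yyyaaSaayyy ⇒ yyyaaySyaayyy   [S → y S y]
yyyaaySyaayyy ⇒ yyyaayySyyaayyy   [S → y S y]
yyyaayySyyaayyy ⇒ yyyaayyyyaayyy   [S → epsilon]

S ⇒ ySy ⇒ yySyy ⇒ yyySyyy ⇒ yyyaSayyy ⇒ yyyaaSaayyy ⇒ yyyaaySyaayyy ⇒ yyyaayySyyaayyy ⇒ yyyaayyyyaayyy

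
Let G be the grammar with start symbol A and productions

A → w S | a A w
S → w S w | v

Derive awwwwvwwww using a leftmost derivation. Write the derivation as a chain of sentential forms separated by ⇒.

A ⇒ aAw   [A → a A w]
aAw ⇒ awSw   [A → w S]
awSw ⇒ awwSww   [S → w S w]
awwSww ⇒ awwwSwww   [S → w S w]
awwwSwww ⇒ awwwwSwwww   [S → w S w]
awwwwSwwww ⇒ awwwwvwwww   [S → v]

A ⇒ aAw ⇒ awSw ⇒ awwSww ⇒ awwwSwww ⇒ awwwwSwwww ⇒ awwwwvwwww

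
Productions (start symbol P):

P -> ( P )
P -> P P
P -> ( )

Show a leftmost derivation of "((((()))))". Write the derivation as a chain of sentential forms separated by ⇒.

P ⇒ (P) ⇒ ((P)) ⇒ (((P))) ⇒ ((((P)))) ⇒ ((((()))))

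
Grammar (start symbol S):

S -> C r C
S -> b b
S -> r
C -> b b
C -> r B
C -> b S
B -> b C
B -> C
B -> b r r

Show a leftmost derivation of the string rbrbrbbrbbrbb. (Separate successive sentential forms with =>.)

S => CrC   [S -> C r C]
CrC => rBrC   [C -> r B]
rBrC => rbCrC   [B -> b C]
rbCrC => rbrBrC   [C -> r B]
rbrBrC => rbrCrC   [B -> C]
rbrCrC => rbrbSrC   [C -> b S]
rbrbSrC => rbrbCrCrC   [S -> C r C]
rbrbCrCrC => rbrbrBrCrC   [C -> r B]
rbrbrBrCrC => rbrbrCrCrC   [B -> C]
rbrbrCrCrC => rbrbrbbrCrC   [C -> b b]
rbrbrbbrCrC => rbrbrbbrbbrC   [C -> b b]
rbrbrbbrbbrC => rbrbrbbrbbrbb   [C -> b b]

S => CrC => rBrC => rbCrC => rbrBrC => rbrCrC => rbrbSrC => rbrbCrCrC => rbrbrBrCrC => rbrbrCrCrC => rbrbrbbrCrC => rbrbrbbrbbrC => rbrbrbbrbbrbb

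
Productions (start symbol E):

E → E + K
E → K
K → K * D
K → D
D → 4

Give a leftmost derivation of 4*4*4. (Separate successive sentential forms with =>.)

E => K   [E → K]
K => K*D   [K → K * D]
K*D => K*D*D   [K → K * D]
K*D*D => D*D*D   [K → D]
D*D*D => 4*D*D   [D → 4]
4*D*D => 4*4*D   [D → 4]
4*4*D => 4*4*4   [D → 4]

E=>K=>K*D=>K*D*D=>D*D*D=>4*D*D=>4*4*D=>4*4*4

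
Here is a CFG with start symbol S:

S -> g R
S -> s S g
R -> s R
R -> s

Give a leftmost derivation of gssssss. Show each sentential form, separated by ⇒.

S ⇒ gR   [S -> g R]
gR ⇒ gsR   [R -> s R]
gsR ⇒ gssR   [R -> s R]
gssR ⇒ gsssR   [R -> s R]
gsssR ⇒ gssssR   [R -> s R]
gssssR ⇒ gsssssR   [R -> s R]
gsssssR ⇒ gssssss   [R -> s]

S⇒gR⇒gsR⇒gssR⇒gsssR⇒gssssR⇒gsssssR⇒gssssss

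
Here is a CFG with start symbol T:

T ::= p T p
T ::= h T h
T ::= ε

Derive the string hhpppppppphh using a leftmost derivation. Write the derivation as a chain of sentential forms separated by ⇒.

T ⇒ hTh ⇒ hhThh ⇒ hhpTphh ⇒ hhppTpphh ⇒ hhpppTppphh ⇒ hhppppTpppphh ⇒ hhpppppppphh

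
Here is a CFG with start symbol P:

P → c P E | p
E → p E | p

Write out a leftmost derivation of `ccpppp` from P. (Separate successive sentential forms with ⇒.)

P⇒cPE⇒ccPEE⇒ccpEE⇒ccppE⇒ccpppE⇒ccpppp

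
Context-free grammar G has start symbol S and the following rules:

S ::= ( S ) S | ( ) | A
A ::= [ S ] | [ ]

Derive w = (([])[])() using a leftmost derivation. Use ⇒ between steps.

S ⇒ (S)S ⇒ ((S)S)S ⇒ ((A)S)S ⇒ (([])S)S ⇒ (([])A)S ⇒ (([])[])S ⇒ (([])[])()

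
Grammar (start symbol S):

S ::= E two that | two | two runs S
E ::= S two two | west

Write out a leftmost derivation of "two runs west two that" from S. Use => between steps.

S => two runs S => two runs E two that => two runs west two that

S => two runs S   [S ::= two runs S]
two runs S => two runs E two that   [S ::= E two that]
two runs E two that => two runs west two that   [E ::= west]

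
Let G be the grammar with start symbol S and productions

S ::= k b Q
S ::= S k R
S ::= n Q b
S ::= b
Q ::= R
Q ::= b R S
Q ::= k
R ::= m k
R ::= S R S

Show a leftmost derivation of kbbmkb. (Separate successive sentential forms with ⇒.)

S⇒kbQ⇒kbR⇒kbSRS⇒kbbRS⇒kbbmkS⇒kbbmkb

S ⇒ kbQ   [S ::= k b Q]
kbQ ⇒ kbR   [Q ::= R]
kbR ⇒ kbSRS   [R ::= S R S]
kbSRS ⇒ kbbRS   [S ::= b]
kbbRS ⇒ kbbmkS   [R ::= m k]
kbbmkS ⇒ kbbmkb   [S ::= b]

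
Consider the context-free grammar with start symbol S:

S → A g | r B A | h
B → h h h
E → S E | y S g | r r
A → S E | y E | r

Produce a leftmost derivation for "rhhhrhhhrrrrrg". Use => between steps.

S => Ag => SEg => rBAEg => rhhhAEg => rhhhSEEg => rhhhrBAEEg => rhhhrhhhAEEg => rhhhrhhhrEEg => rhhhrhhhrrrEg => rhhhrhhhrrrrrg

S => Ag   [S → A g]
Ag => SEg   [A → S E]
SEg => rBAEg   [S → r B A]
rBAEg => rhhhAEg   [B → h h h]
rhhhAEg => rhhhSEEg   [A → S E]
rhhhSEEg => rhhhrBAEEg   [S → r B A]
rhhhrBAEEg => rhhhrhhhAEEg   [B → h h h]
rhhhrhhhAEEg => rhhhrhhhrEEg   [A → r]
rhhhrhhhrEEg => rhhhrhhhrrrEg   [E → r r]
rhhhrhhhrrrEg => rhhhrhhhrrrrrg   [E → r r]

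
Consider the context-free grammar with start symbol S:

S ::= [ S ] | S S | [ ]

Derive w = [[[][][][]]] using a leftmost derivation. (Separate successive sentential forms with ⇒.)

S ⇒ [S] ⇒ [[S]] ⇒ [[SS]] ⇒ [[SSS]] ⇒ [[SSSS]] ⇒ [[[]SSS]] ⇒ [[[][]SS]] ⇒ [[[][][]S]] ⇒ [[[][][][]]]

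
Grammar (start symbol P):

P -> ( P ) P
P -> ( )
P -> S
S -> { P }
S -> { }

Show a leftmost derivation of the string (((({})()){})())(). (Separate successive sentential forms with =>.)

P => (P)P => ((P)P)P => (((P)P)P)P => ((((P)P)P)P)P => ((((S)P)P)P)P => (((({})P)P)P)P => (((({})())P)P)P => (((({})())S)P)P => (((({})()){})P)P => (((({})()){})())P => (((({})()){})())()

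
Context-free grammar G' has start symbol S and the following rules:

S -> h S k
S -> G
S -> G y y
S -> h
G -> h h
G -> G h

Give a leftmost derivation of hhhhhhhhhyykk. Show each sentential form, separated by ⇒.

S⇒hSk⇒hhSkk⇒hhGyykk⇒hhGhyykk⇒hhGhhyykk⇒hhGhhhyykk⇒hhGhhhhyykk⇒hhGhhhhhyykk⇒hhhhhhhhhyykk

S ⇒ hSk   [S -> h S k]
hSk ⇒ hhSkk   [S -> h S k]
hhSkk ⇒ hhGyykk   [S -> G y y]
hhGyykk ⇒ hhGhyykk   [G -> G h]
hhGhyykk ⇒ hhGhhyykk   [G -> G h]
hhGhhyykk ⇒ hhGhhhyykk   [G -> G h]
hhGhhhyykk ⇒ hhGhhhhyykk   [G -> G h]
hhGhhhhyykk ⇒ hhGhhhhhyykk   [G -> G h]
hhGhhhhhyykk ⇒ hhhhhhhhhyykk   [G -> h h]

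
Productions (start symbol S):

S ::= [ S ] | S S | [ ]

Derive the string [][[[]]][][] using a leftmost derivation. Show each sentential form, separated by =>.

S=>SS=>SSS=>[]SS=>[]SSS=>[][S]SS=>[][[S]]SS=>[][[[]]]SS=>[][[[]]][]S=>[][[[]]][][]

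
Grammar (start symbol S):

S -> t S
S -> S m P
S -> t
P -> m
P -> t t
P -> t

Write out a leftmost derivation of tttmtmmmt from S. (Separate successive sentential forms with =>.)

S => SmP   [S -> S m P]
SmP => SmPmP   [S -> S m P]
SmPmP => tSmPmP   [S -> t S]
tSmPmP => ttSmPmP   [S -> t S]
ttSmPmP => ttSmPmPmP   [S -> S m P]
ttSmPmPmP => tttmPmPmP   [S -> t]
tttmPmPmP => tttmtmPmP   [P -> t]
tttmtmPmP => tttmtmmmP   [P -> m]
tttmtmmmP => tttmtmmmt   [P -> t]

S => SmP => SmPmP => tSmPmP => ttSmPmP => ttSmPmPmP => tttmPmPmP => tttmtmPmP => tttmtmmmP => tttmtmmmt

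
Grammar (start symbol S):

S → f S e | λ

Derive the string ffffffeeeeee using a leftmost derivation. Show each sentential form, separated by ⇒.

S ⇒ fSe ⇒ ffSee ⇒ fffSeee ⇒ ffffSeeee ⇒ fffffSeeeee ⇒ ffffffSeeeeee ⇒ ffffffeeeeee

S ⇒ fSe   [S → f S e]
fSe ⇒ ffSee   [S → f S e]
ffSee ⇒ fffSeee   [S → f S e]
fffSeee ⇒ ffffSeeee   [S → f S e]
ffffSeeee ⇒ fffffSeeeee   [S → f S e]
fffffSeeeee ⇒ ffffffSeeeeee   [S → f S e]
ffffffSeeeeee ⇒ ffffffeeeeee   [S → λ]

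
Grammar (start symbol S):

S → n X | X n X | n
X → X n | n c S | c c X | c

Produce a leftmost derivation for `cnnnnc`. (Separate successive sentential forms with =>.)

S => XnX => XnnX => XnnnX => XnnnnX => cnnnnX => cnnnnc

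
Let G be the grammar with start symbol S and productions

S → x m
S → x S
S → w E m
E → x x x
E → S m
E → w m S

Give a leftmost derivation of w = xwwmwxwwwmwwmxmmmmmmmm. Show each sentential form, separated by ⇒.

S ⇒ xS ⇒ xwEm ⇒ xwwmSm ⇒ xwwmwEmm ⇒ xwwmwSmmm ⇒ xwwmwxSmmm ⇒ xwwmwxwEmmmm ⇒ xwwmwxwSmmmmm ⇒ xwwmwxwwEmmmmmm ⇒ xwwmwxwwwmSmmmmmm ⇒ xwwmwxwwwmwEmmmmmmm ⇒ xwwmwxwwwmwwmSmmmmmmm ⇒ xwwmwxwwwmwwmxmmmmmmmm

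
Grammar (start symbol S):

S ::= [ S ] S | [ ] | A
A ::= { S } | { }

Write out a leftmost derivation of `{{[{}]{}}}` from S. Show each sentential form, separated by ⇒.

S ⇒ A   [S ::= A]
A ⇒ {S}   [A ::= { S }]
{S} ⇒ {A}   [S ::= A]
{A} ⇒ {{S}}   [A ::= { S }]
{{S}} ⇒ {{[S]S}}   [S ::= [ S ] S]
{{[S]S}} ⇒ {{[A]S}}   [S ::= A]
{{[A]S}} ⇒ {{[{}]S}}   [A ::= { }]
{{[{}]S}} ⇒ {{[{}]A}}   [S ::= A]
{{[{}]A}} ⇒ {{[{}]{}}}   [A ::= { }]

S ⇒ A ⇒ {S} ⇒ {A} ⇒ {{S}} ⇒ {{[S]S}} ⇒ {{[A]S}} ⇒ {{[{}]S}} ⇒ {{[{}]A}} ⇒ {{[{}]{}}}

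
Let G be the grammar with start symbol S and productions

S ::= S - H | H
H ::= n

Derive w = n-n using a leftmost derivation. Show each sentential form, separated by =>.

S => S-H   [S ::= S - H]
S-H => H-H   [S ::= H]
H-H => n-H   [H ::= n]
n-H => n-n   [H ::= n]

S => S-H => H-H => n-H => n-n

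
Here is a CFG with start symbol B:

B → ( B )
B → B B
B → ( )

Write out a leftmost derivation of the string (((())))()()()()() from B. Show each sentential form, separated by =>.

B => BB   [B → B B]
BB => BBB   [B → B B]
BBB => BBBB   [B → B B]
BBBB => BBBBB   [B → B B]
BBBBB => BBBBBB   [B → B B]
BBBBBB => (B)BBBBB   [B → ( B )]
(B)BBBBB => ((B))BBBBB   [B → ( B )]
((B))BBBBB => (((B)))BBBBB   [B → ( B )]
(((B)))BBBBB => (((())))BBBBB   [B → ( )]
(((())))BBBBB => (((())))()BBBB   [B → ( )]
(((())))()BBBB => (((())))()()BBB   [B → ( )]
(((())))()()BBB => (((())))()()()BB   [B → ( )]
(((())))()()()BB => (((())))()()()()B   [B → ( )]
(((())))()()()()B => (((())))()()()()()   [B → ( )]

B=>BB=>BBB=>BBBB=>BBBBB=>BBBBBB=>(B)BBBBB=>((B))BBBBB=>(((B)))BBBBB=>(((())))BBBBB=>(((())))()BBBB=>(((())))()()BBB=>(((())))()()()BB=>(((())))()()()()B=>(((())))()()()()()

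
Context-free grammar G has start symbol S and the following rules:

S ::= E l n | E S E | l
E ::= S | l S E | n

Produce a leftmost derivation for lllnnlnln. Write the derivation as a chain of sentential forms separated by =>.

S => ESE => SSE => ESESE => lSESESE => lESEESESE => lSSEESESE => llSEESESE => lllEESESE => lllnESESE => lllnnSESE => lllnnlESE => lllnnlnSE => lllnnlnlE => lllnnlnln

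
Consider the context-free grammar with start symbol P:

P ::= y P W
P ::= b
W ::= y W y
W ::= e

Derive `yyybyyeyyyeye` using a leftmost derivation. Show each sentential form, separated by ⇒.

P⇒yPW⇒yyPWW⇒yyyPWWW⇒yyybWWW⇒yyybyWyWW⇒yyybyyWyyWW⇒yyybyyeyyWW⇒yyybyyeyyyWyW⇒yyybyyeyyyeyW⇒yyybyyeyyyeye

P ⇒ yPW   [P ::= y P W]
yPW ⇒ yyPWW   [P ::= y P W]
yyPWW ⇒ yyyPWWW   [P ::= y P W]
yyyPWWW ⇒ yyybWWW   [P ::= b]
yyybWWW ⇒ yyybyWyWW   [W ::= y W y]
yyybyWyWW ⇒ yyybyyWyyWW   [W ::= y W y]
yyybyyWyyWW ⇒ yyybyyeyyWW   [W ::= e]
yyybyyeyyWW ⇒ yyybyyeyyyWyW   [W ::= y W y]
yyybyyeyyyWyW ⇒ yyybyyeyyyeyW   [W ::= e]
yyybyyeyyyeyW ⇒ yyybyyeyyyeye   [W ::= e]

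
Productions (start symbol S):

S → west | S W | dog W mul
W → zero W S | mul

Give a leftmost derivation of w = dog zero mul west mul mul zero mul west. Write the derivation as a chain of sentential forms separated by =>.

S => S W => S W W => dog W mul W W => dog zero W S mul W W => dog zero mul S mul W W => dog zero mul west mul W W => dog zero mul west mul mul W => dog zero mul west mul mul zero W S => dog zero mul west mul mul zero mul S => dog zero mul west mul mul zero mul west

S => S W   [S → S W]
S W => S W W   [S → S W]
S W W => dog W mul W W   [S → dog W mul]
dog W mul W W => dog zero W S mul W W   [W → zero W S]
dog zero W S mul W W => dog zero mul S mul W W   [W → mul]
dog zero mul S mul W W => dog zero mul west mul W W   [S → west]
dog zero mul west mul W W => dog zero mul west mul mul W   [W → mul]
dog zero mul west mul mul W => dog zero mul west mul mul zero W S   [W → zero W S]
dog zero mul west mul mul zero W S => dog zero mul west mul mul zero mul S   [W → mul]
dog zero mul west mul mul zero mul S => dog zero mul west mul mul zero mul west   [S → west]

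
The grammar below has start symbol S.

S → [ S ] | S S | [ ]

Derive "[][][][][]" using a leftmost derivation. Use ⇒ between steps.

S⇒SS⇒SSS⇒SSSS⇒SSSSS⇒[]SSSS⇒[][]SSS⇒[][][]SS⇒[][][][]S⇒[][][][][]

S ⇒ SS   [S → S S]
SS ⇒ SSS   [S → S S]
SSS ⇒ SSSS   [S → S S]
SSSS ⇒ SSSSS   [S → S S]
SSSSS ⇒ []SSSS   [S → [ ]]
[]SSSS ⇒ [][]SSS   [S → [ ]]
[][]SSS ⇒ [][][]SS   [S → [ ]]
[][][]SS ⇒ [][][][]S   [S → [ ]]
[][][][]S ⇒ [][][][][]   [S → [ ]]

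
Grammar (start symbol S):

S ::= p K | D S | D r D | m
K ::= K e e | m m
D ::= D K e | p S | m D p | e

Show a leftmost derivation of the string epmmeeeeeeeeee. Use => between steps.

S => DS => eS => epK => epKee => epKeeee => epKeeeeee => epKeeeeeeee => epKeeeeeeeeee => epmmeeeeeeeeee

S => DS   [S ::= D S]
DS => eS   [D ::= e]
eS => epK   [S ::= p K]
epK => epKee   [K ::= K e e]
epKee => epKeeee   [K ::= K e e]
epKeeee => epKeeeeee   [K ::= K e e]
epKeeeeee => epKeeeeeeee   [K ::= K e e]
epKeeeeeeee => epKeeeeeeeeee   [K ::= K e e]
epKeeeeeeeeee => epmmeeeeeeeeee   [K ::= m m]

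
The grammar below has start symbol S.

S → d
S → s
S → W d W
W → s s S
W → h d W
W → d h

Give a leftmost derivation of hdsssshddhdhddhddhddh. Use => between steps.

S=>WdW=>hdWdW=>hdssSdW=>hdssWdWdW=>hdssssSdWdW=>hdssssWdWdWdW=>hdsssshdWdWdWdW=>hdsssshddhdWdWdW=>hdsssshddhdhdWdWdW=>hdsssshddhdhddhdWdW=>hdsssshddhdhddhddhdW=>hdsssshddhdhddhddhddh

S => WdW   [S → W d W]
WdW => hdWdW   [W → h d W]
hdWdW => hdssSdW   [W → s s S]
hdssSdW => hdssWdWdW   [S → W d W]
hdssWdWdW => hdssssSdWdW   [W → s s S]
hdssssSdWdW => hdssssWdWdWdW   [S → W d W]
hdssssWdWdWdW => hdsssshdWdWdWdW   [W → h d W]
hdsssshdWdWdWdW => hdsssshddhdWdWdW   [W → d h]
hdsssshddhdWdWdW => hdsssshddhdhdWdWdW   [W → h d W]
hdsssshddhdhdWdWdW => hdsssshddhdhddhdWdW   [W → d h]
hdsssshddhdhddhdWdW => hdsssshddhdhddhddhdW   [W → d h]
hdsssshddhdhddhddhdW => hdsssshddhdhddhddhddh   [W → d h]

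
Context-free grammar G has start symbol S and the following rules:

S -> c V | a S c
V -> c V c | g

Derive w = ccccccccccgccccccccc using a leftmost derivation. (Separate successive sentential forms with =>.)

S => cV => ccVc => cccVcc => ccccVccc => cccccVcccc => ccccccVccccc => cccccccVcccccc => ccccccccVccccccc => cccccccccVcccccccc => ccccccccccVccccccccc => ccccccccccgccccccccc

S => cV   [S -> c V]
cV => ccVc   [V -> c V c]
ccVc => cccVcc   [V -> c V c]
cccVcc => ccccVccc   [V -> c V c]
ccccVccc => cccccVcccc   [V -> c V c]
cccccVcccc => ccccccVccccc   [V -> c V c]
ccccccVccccc => cccccccVcccccc   [V -> c V c]
cccccccVcccccc => ccccccccVccccccc   [V -> c V c]
ccccccccVccccccc => cccccccccVcccccccc   [V -> c V c]
cccccccccVcccccccc => ccccccccccVccccccccc   [V -> c V c]
ccccccccccVccccccccc => ccccccccccgccccccccc   [V -> g]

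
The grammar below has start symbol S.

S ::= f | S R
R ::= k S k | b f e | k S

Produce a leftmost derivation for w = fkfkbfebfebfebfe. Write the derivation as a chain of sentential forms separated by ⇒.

S ⇒ SR ⇒ SRR ⇒ SRRR ⇒ SRRRR ⇒ SRRRRR ⇒ fRRRRR ⇒ fkSkRRRR ⇒ fkfkRRRR ⇒ fkfkbfeRRR ⇒ fkfkbfebfeRR ⇒ fkfkbfebfebfeR ⇒ fkfkbfebfebfebfe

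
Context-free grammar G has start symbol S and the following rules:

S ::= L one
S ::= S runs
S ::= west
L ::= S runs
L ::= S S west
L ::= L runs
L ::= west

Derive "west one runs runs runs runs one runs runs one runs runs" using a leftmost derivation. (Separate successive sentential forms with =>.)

S => S runs => S runs runs => L one runs runs => L runs one runs runs => S runs runs one runs runs => L one runs runs one runs runs => L runs one runs runs one runs runs => L runs runs one runs runs one runs runs => S runs runs runs one runs runs one runs runs => S runs runs runs runs one runs runs one runs runs => L one runs runs runs runs one runs runs one runs runs => west one runs runs runs runs one runs runs one runs runs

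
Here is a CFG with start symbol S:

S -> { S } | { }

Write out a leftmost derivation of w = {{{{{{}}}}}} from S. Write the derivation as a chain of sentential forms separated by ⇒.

S ⇒ {S} ⇒ {{S}} ⇒ {{{S}}} ⇒ {{{{S}}}} ⇒ {{{{{S}}}}} ⇒ {{{{{{}}}}}}

S ⇒ {S}   [S -> { S }]
{S} ⇒ {{S}}   [S -> { S }]
{{S}} ⇒ {{{S}}}   [S -> { S }]
{{{S}}} ⇒ {{{{S}}}}   [S -> { S }]
{{{{S}}}} ⇒ {{{{{S}}}}}   [S -> { S }]
{{{{{S}}}}} ⇒ {{{{{{}}}}}}   [S -> { }]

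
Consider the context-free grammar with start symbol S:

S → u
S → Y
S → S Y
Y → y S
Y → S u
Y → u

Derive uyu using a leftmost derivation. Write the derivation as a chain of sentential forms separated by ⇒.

S ⇒ SY ⇒ uY ⇒ uyS ⇒ uyu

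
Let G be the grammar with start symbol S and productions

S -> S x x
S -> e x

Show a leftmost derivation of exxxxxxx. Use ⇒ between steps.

S ⇒ Sxx ⇒ Sxxxx ⇒ Sxxxxxx ⇒ exxxxxxx

S ⇒ Sxx   [S -> S x x]
Sxx ⇒ Sxxxx   [S -> S x x]
Sxxxx ⇒ Sxxxxxx   [S -> S x x]
Sxxxxxx ⇒ exxxxxxx   [S -> e x]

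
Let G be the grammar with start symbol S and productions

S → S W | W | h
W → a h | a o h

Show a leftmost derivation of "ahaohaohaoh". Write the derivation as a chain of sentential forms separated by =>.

S => SW => SWW => SWWW => WWWW => ahWWW => ahaohWW => ahaohaohW => ahaohaohaoh

S => SW   [S → S W]
SW => SWW   [S → S W]
SWW => SWWW   [S → S W]
SWWW => WWWW   [S → W]
WWWW => ahWWW   [W → a h]
ahWWW => ahaohWW   [W → a o h]
ahaohWW => ahaohaohW   [W → a o h]
ahaohaohW => ahaohaohaoh   [W → a o h]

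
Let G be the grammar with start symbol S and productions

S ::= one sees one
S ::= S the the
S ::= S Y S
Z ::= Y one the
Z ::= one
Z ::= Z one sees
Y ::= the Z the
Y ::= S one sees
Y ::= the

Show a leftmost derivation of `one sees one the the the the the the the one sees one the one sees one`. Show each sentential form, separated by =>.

S => S Y S   [S ::= S Y S]
S Y S => S Y S Y S   [S ::= S Y S]
S Y S Y S => S the the Y S Y S   [S ::= S the the]
S the the Y S Y S => S the the the the Y S Y S   [S ::= S the the]
S the the the the Y S Y S => S the the the the the the Y S Y S   [S ::= S the the]
S the the the the the the Y S Y S => one sees one the the the the the the Y S Y S   [S ::= one sees one]
one sees one the the the the the the Y S Y S => one sees one the the the the the the the S Y S   [Y ::= the]
one sees one the the the the the the the S Y S => one sees one the the the the the the the one sees one Y S   [S ::= one sees one]
one sees one the the the the the the the one sees one Y S => one sees one the the the the the the the one sees one the S   [Y ::= the]
one sees one the the the the the the the one sees one the S => one sees one the the the the the the the one sees one the one sees one   [S ::= one sees one]

S => S Y S => S Y S Y S => S the the Y S Y S => S the the the the Y S Y S => S the the the the the the Y S Y S => one sees one the the the the the the Y S Y S => one sees one the the the the the the the S Y S => one sees one the the the the the the the one sees one Y S => one sees one the the the the the the the one sees one the S => one sees one the the the the the the the one sees one the one sees one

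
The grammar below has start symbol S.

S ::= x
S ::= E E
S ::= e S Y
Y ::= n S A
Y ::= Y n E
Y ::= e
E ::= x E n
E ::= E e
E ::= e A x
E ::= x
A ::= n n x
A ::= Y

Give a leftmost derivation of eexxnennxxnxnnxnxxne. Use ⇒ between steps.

S ⇒ eSY   [S ::= e S Y]
eSY ⇒ eeSYY   [S ::= e S Y]
eeSYY ⇒ eeEEYY   [S ::= E E]
eeEEYY ⇒ eexEnEYY   [E ::= x E n]
eexEnEYY ⇒ eexxnEYY   [E ::= x]
eexxnEYY ⇒ eexxneAxYY   [E ::= e A x]
eexxneAxYY ⇒ eexxnennxxYY   [A ::= n n x]
eexxnennxxYY ⇒ eexxnennxxYnEY   [Y ::= Y n E]
eexxnennxxYnEY ⇒ eexxnennxxnSAnEY   [Y ::= n S A]
eexxnennxxnSAnEY ⇒ eexxnennxxnxAnEY   [S ::= x]
eexxnennxxnxAnEY ⇒ eexxnennxxnxnnxnEY   [A ::= n n x]
eexxnennxxnxnnxnEY ⇒ eexxnennxxnxnnxnxEnY   [E ::= x E n]
eexxnennxxnxnnxnxEnY ⇒ eexxnennxxnxnnxnxxnY   [E ::= x]
eexxnennxxnxnnxnxxnY ⇒ eexxnennxxnxnnxnxxne   [Y ::= e]

S ⇒ eSY ⇒ eeSYY ⇒ eeEEYY ⇒ eexEnEYY ⇒ eexxnEYY ⇒ eexxneAxYY ⇒ eexxnennxxYY ⇒ eexxnennxxYnEY ⇒ eexxnennxxnSAnEY ⇒ eexxnennxxnxAnEY ⇒ eexxnennxxnxnnxnEY ⇒ eexxnennxxnxnnxnxEnY ⇒ eexxnennxxnxnnxnxxnY ⇒ eexxnennxxnxnnxnxxne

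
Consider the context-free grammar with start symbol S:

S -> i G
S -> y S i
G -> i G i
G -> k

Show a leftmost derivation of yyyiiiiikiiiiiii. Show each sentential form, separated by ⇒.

S ⇒ ySi   [S -> y S i]
ySi ⇒ yySii   [S -> y S i]
yySii ⇒ yyySiii   [S -> y S i]
yyySiii ⇒ yyyiGiii   [S -> i G]
yyyiGiii ⇒ yyyiiGiiii   [G -> i G i]
yyyiiGiiii ⇒ yyyiiiGiiiii   [G -> i G i]
yyyiiiGiiiii ⇒ yyyiiiiGiiiiii   [G -> i G i]
yyyiiiiGiiiiii ⇒ yyyiiiiiGiiiiiii   [G -> i G i]
yyyiiiiiGiiiiiii ⇒ yyyiiiiikiiiiiii   [G -> k]

S⇒ySi⇒yySii⇒yyySiii⇒yyyiGiii⇒yyyiiGiiii⇒yyyiiiGiiiii⇒yyyiiiiGiiiiii⇒yyyiiiiiGiiiiiii⇒yyyiiiiikiiiiiii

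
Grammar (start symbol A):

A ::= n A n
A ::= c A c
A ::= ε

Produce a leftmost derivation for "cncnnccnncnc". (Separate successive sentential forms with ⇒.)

A⇒cAc⇒cnAnc⇒cncAcnc⇒cncnAncnc⇒cncnnAnncnc⇒cncnncAcnncnc⇒cncnnccnncnc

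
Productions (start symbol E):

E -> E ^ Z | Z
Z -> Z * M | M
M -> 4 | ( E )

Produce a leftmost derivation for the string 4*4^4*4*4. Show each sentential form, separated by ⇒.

E ⇒ E^Z   [E -> E ^ Z]
E^Z ⇒ Z^Z   [E -> Z]
Z^Z ⇒ Z*M^Z   [Z -> Z * M]
Z*M^Z ⇒ M*M^Z   [Z -> M]
M*M^Z ⇒ 4*M^Z   [M -> 4]
4*M^Z ⇒ 4*4^Z   [M -> 4]
4*4^Z ⇒ 4*4^Z*M   [Z -> Z * M]
4*4^Z*M ⇒ 4*4^Z*M*M   [Z -> Z * M]
4*4^Z*M*M ⇒ 4*4^M*M*M   [Z -> M]
4*4^M*M*M ⇒ 4*4^4*M*M   [M -> 4]
4*4^4*M*M ⇒ 4*4^4*4*M   [M -> 4]
4*4^4*4*M ⇒ 4*4^4*4*4   [M -> 4]

E ⇒ E^Z ⇒ Z^Z ⇒ Z*M^Z ⇒ M*M^Z ⇒ 4*M^Z ⇒ 4*4^Z ⇒ 4*4^Z*M ⇒ 4*4^Z*M*M ⇒ 4*4^M*M*M ⇒ 4*4^4*M*M ⇒ 4*4^4*4*M ⇒ 4*4^4*4*4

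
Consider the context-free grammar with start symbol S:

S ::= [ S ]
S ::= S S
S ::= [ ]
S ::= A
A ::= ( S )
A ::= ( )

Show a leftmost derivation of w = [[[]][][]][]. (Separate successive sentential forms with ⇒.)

S⇒SS⇒[S]S⇒[SS]S⇒[SSS]S⇒[[S]SS]S⇒[[[]]SS]S⇒[[[]][]S]S⇒[[[]][][]]S⇒[[[]][][]][]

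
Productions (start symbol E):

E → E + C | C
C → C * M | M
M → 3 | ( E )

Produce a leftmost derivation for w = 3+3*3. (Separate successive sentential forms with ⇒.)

E ⇒ E+C ⇒ C+C ⇒ M+C ⇒ 3+C ⇒ 3+C*M ⇒ 3+M*M ⇒ 3+3*M ⇒ 3+3*3

E ⇒ E+C   [E → E + C]
E+C ⇒ C+C   [E → C]
C+C ⇒ M+C   [C → M]
M+C ⇒ 3+C   [M → 3]
3+C ⇒ 3+C*M   [C → C * M]
3+C*M ⇒ 3+M*M   [C → M]
3+M*M ⇒ 3+3*M   [M → 3]
3+3*M ⇒ 3+3*3   [M → 3]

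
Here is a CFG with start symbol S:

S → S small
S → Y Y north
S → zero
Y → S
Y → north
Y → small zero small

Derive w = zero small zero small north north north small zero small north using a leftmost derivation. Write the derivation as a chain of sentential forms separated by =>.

S => Y Y north => S Y north => Y Y north Y north => S Y north Y north => zero Y north Y north => zero S north Y north => zero Y Y north north Y north => zero small zero small Y north north Y north => zero small zero small north north north Y north => zero small zero small north north north small zero small north

S => Y Y north   [S → Y Y north]
Y Y north => S Y north   [Y → S]
S Y north => Y Y north Y north   [S → Y Y north]
Y Y north Y north => S Y north Y north   [Y → S]
S Y north Y north => zero Y north Y north   [S → zero]
zero Y north Y north => zero S north Y north   [Y → S]
zero S north Y north => zero Y Y north north Y north   [S → Y Y north]
zero Y Y north north Y north => zero small zero small Y north north Y north   [Y → small zero small]
zero small zero small Y north north Y north => zero small zero small north north north Y north   [Y → north]
zero small zero small north north north Y north => zero small zero small north north north small zero small north   [Y → small zero small]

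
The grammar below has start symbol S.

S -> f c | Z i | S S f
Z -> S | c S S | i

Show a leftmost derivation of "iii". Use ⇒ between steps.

S⇒Zi⇒Si⇒Zii⇒iii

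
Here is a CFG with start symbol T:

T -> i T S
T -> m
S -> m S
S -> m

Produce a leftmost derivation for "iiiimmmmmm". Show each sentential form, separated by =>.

T => iTS   [T -> i T S]
iTS => iiTSS   [T -> i T S]
iiTSS => iiiTSSS   [T -> i T S]
iiiTSSS => iiiiTSSSS   [T -> i T S]
iiiiTSSSS => iiiimSSSS   [T -> m]
iiiimSSSS => iiiimmSSSS   [S -> m S]
iiiimmSSSS => iiiimmmSSS   [S -> m]
iiiimmmSSS => iiiimmmmSS   [S -> m]
iiiimmmmSS => iiiimmmmmS   [S -> m]
iiiimmmmmS => iiiimmmmmm   [S -> m]

T => iTS => iiTSS => iiiTSSS => iiiiTSSSS => iiiimSSSS => iiiimmSSSS => iiiimmmSSS => iiiimmmmSS => iiiimmmmmS => iiiimmmmmm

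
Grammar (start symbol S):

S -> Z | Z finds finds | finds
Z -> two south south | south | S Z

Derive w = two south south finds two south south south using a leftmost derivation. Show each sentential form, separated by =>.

S => Z   [S -> Z]
Z => S Z   [Z -> S Z]
S Z => Z Z   [S -> Z]
Z Z => two south south Z   [Z -> two south south]
two south south Z => two south south S Z   [Z -> S Z]
two south south S Z => two south south Z Z   [S -> Z]
two south south Z Z => two south south S Z Z   [Z -> S Z]
two south south S Z Z => two south south finds Z Z   [S -> finds]
two south south finds Z Z => two south south finds two south south Z   [Z -> two south south]
two south south finds two south south Z => two south south finds two south south south   [Z -> south]

S => Z => S Z => Z Z => two south south Z => two south south S Z => two south south Z Z => two south south S Z Z => two south south finds Z Z => two south south finds two south south Z => two south south finds two south south south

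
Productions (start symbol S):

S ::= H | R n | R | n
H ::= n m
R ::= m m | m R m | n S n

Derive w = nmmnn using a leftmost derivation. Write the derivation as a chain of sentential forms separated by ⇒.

S⇒R⇒nSn⇒nRnn⇒nmmnn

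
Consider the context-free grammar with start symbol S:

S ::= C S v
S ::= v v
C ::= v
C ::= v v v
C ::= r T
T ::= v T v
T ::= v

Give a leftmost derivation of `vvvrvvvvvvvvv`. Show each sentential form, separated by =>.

S => CSv => vvvSv => vvvCSvv => vvvrTSvv => vvvrvSvv => vvvrvCSvvv => vvvrvvvvSvvv => vvvrvvvvvvvvv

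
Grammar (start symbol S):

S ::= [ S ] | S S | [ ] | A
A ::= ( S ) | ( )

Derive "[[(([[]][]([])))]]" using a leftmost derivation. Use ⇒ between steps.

S ⇒ [S] ⇒ [[S]] ⇒ [[A]] ⇒ [[(S)]] ⇒ [[(A)]] ⇒ [[((S))]] ⇒ [[((SS))]] ⇒ [[((SSS))]] ⇒ [[(([S]SS))]] ⇒ [[(([[]]SS))]] ⇒ [[(([[]][]S))]] ⇒ [[(([[]][]A))]] ⇒ [[(([[]][](S)))]] ⇒ [[(([[]][]([])))]]

S ⇒ [S]   [S ::= [ S ]]
[S] ⇒ [[S]]   [S ::= [ S ]]
[[S]] ⇒ [[A]]   [S ::= A]
[[A]] ⇒ [[(S)]]   [A ::= ( S )]
[[(S)]] ⇒ [[(A)]]   [S ::= A]
[[(A)]] ⇒ [[((S))]]   [A ::= ( S )]
[[((S))]] ⇒ [[((SS))]]   [S ::= S S]
[[((SS))]] ⇒ [[((SSS))]]   [S ::= S S]
[[((SSS))]] ⇒ [[(([S]SS))]]   [S ::= [ S ]]
[[(([S]SS))]] ⇒ [[(([[]]SS))]]   [S ::= [ ]]
[[(([[]]SS))]] ⇒ [[(([[]][]S))]]   [S ::= [ ]]
[[(([[]][]S))]] ⇒ [[(([[]][]A))]]   [S ::= A]
[[(([[]][]A))]] ⇒ [[(([[]][](S)))]]   [A ::= ( S )]
[[(([[]][](S)))]] ⇒ [[(([[]][]([])))]]   [S ::= [ ]]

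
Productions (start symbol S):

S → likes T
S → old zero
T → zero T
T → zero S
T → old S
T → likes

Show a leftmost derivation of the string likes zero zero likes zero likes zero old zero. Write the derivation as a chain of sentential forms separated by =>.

S => likes T   [S → likes T]
likes T => likes zero T   [T → zero T]
likes zero T => likes zero zero S   [T → zero S]
likes zero zero S => likes zero zero likes T   [S → likes T]
likes zero zero likes T => likes zero zero likes zero S   [T → zero S]
likes zero zero likes zero S => likes zero zero likes zero likes T   [S → likes T]
likes zero zero likes zero likes T => likes zero zero likes zero likes zero S   [T → zero S]
likes zero zero likes zero likes zero S => likes zero zero likes zero likes zero old zero   [S → old zero]

S => likes T => likes zero T => likes zero zero S => likes zero zero likes T => likes zero zero likes zero S => likes zero zero likes zero likes T => likes zero zero likes zero likes zero S => likes zero zero likes zero likes zero old zero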